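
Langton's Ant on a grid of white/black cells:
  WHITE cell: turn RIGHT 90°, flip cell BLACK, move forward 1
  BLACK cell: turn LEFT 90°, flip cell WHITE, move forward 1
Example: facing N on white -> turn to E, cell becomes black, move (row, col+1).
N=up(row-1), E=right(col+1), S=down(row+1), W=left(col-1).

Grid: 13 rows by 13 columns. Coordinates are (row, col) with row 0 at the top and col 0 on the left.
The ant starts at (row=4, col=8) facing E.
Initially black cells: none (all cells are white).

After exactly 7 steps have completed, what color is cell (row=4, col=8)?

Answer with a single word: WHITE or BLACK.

Step 1: on WHITE (4,8): turn R to S, flip to black, move to (5,8). |black|=1
Step 2: on WHITE (5,8): turn R to W, flip to black, move to (5,7). |black|=2
Step 3: on WHITE (5,7): turn R to N, flip to black, move to (4,7). |black|=3
Step 4: on WHITE (4,7): turn R to E, flip to black, move to (4,8). |black|=4
Step 5: on BLACK (4,8): turn L to N, flip to white, move to (3,8). |black|=3
Step 6: on WHITE (3,8): turn R to E, flip to black, move to (3,9). |black|=4
Step 7: on WHITE (3,9): turn R to S, flip to black, move to (4,9). |black|=5

Answer: WHITE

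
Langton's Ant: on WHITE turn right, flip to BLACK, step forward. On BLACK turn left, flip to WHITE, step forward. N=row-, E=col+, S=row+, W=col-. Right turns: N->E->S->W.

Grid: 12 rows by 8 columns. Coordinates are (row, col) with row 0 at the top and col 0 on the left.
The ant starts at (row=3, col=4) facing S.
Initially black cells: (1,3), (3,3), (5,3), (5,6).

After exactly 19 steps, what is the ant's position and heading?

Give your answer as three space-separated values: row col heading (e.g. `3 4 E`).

Answer: 6 4 E

Derivation:
Step 1: on WHITE (3,4): turn R to W, flip to black, move to (3,3). |black|=5
Step 2: on BLACK (3,3): turn L to S, flip to white, move to (4,3). |black|=4
Step 3: on WHITE (4,3): turn R to W, flip to black, move to (4,2). |black|=5
Step 4: on WHITE (4,2): turn R to N, flip to black, move to (3,2). |black|=6
Step 5: on WHITE (3,2): turn R to E, flip to black, move to (3,3). |black|=7
Step 6: on WHITE (3,3): turn R to S, flip to black, move to (4,3). |black|=8
Step 7: on BLACK (4,3): turn L to E, flip to white, move to (4,4). |black|=7
Step 8: on WHITE (4,4): turn R to S, flip to black, move to (5,4). |black|=8
Step 9: on WHITE (5,4): turn R to W, flip to black, move to (5,3). |black|=9
Step 10: on BLACK (5,3): turn L to S, flip to white, move to (6,3). |black|=8
Step 11: on WHITE (6,3): turn R to W, flip to black, move to (6,2). |black|=9
Step 12: on WHITE (6,2): turn R to N, flip to black, move to (5,2). |black|=10
Step 13: on WHITE (5,2): turn R to E, flip to black, move to (5,3). |black|=11
Step 14: on WHITE (5,3): turn R to S, flip to black, move to (6,3). |black|=12
Step 15: on BLACK (6,3): turn L to E, flip to white, move to (6,4). |black|=11
Step 16: on WHITE (6,4): turn R to S, flip to black, move to (7,4). |black|=12
Step 17: on WHITE (7,4): turn R to W, flip to black, move to (7,3). |black|=13
Step 18: on WHITE (7,3): turn R to N, flip to black, move to (6,3). |black|=14
Step 19: on WHITE (6,3): turn R to E, flip to black, move to (6,4). |black|=15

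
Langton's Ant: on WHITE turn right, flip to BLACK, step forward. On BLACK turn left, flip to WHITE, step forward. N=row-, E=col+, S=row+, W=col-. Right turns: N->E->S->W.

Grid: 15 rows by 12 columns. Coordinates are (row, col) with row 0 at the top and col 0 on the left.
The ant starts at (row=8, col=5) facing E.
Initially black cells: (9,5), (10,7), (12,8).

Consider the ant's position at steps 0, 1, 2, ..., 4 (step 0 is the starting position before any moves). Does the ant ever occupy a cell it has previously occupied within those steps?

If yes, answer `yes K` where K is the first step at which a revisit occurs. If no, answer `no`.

Answer: no

Derivation:
Step 1: on WHITE (8,5): turn R to S, flip to black, move to (9,5). |black|=4 — new cell
Step 2: on BLACK (9,5): turn L to E, flip to white, move to (9,6). |black|=3 — new cell
Step 3: on WHITE (9,6): turn R to S, flip to black, move to (10,6). |black|=4 — new cell
Step 4: on WHITE (10,6): turn R to W, flip to black, move to (10,5). |black|=5 — new cell
No revisit within 4 steps.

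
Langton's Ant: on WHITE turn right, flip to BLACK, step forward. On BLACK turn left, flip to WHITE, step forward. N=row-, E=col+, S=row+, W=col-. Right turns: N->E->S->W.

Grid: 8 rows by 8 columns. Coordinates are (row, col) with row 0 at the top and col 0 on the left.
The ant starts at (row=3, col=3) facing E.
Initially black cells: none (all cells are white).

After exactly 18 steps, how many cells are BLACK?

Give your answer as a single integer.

Step 1: on WHITE (3,3): turn R to S, flip to black, move to (4,3). |black|=1
Step 2: on WHITE (4,3): turn R to W, flip to black, move to (4,2). |black|=2
Step 3: on WHITE (4,2): turn R to N, flip to black, move to (3,2). |black|=3
Step 4: on WHITE (3,2): turn R to E, flip to black, move to (3,3). |black|=4
Step 5: on BLACK (3,3): turn L to N, flip to white, move to (2,3). |black|=3
Step 6: on WHITE (2,3): turn R to E, flip to black, move to (2,4). |black|=4
Step 7: on WHITE (2,4): turn R to S, flip to black, move to (3,4). |black|=5
Step 8: on WHITE (3,4): turn R to W, flip to black, move to (3,3). |black|=6
Step 9: on WHITE (3,3): turn R to N, flip to black, move to (2,3). |black|=7
Step 10: on BLACK (2,3): turn L to W, flip to white, move to (2,2). |black|=6
Step 11: on WHITE (2,2): turn R to N, flip to black, move to (1,2). |black|=7
Step 12: on WHITE (1,2): turn R to E, flip to black, move to (1,3). |black|=8
Step 13: on WHITE (1,3): turn R to S, flip to black, move to (2,3). |black|=9
Step 14: on WHITE (2,3): turn R to W, flip to black, move to (2,2). |black|=10
Step 15: on BLACK (2,2): turn L to S, flip to white, move to (3,2). |black|=9
Step 16: on BLACK (3,2): turn L to E, flip to white, move to (3,3). |black|=8
Step 17: on BLACK (3,3): turn L to N, flip to white, move to (2,3). |black|=7
Step 18: on BLACK (2,3): turn L to W, flip to white, move to (2,2). |black|=6

Answer: 6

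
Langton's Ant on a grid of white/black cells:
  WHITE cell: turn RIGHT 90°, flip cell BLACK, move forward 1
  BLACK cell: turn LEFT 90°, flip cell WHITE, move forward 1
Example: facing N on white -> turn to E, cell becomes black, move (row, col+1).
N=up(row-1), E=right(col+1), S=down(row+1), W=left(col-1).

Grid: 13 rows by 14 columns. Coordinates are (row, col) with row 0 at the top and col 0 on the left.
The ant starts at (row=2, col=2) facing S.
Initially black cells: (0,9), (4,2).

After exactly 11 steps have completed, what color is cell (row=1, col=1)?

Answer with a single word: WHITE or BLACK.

Answer: BLACK

Derivation:
Step 1: on WHITE (2,2): turn R to W, flip to black, move to (2,1). |black|=3
Step 2: on WHITE (2,1): turn R to N, flip to black, move to (1,1). |black|=4
Step 3: on WHITE (1,1): turn R to E, flip to black, move to (1,2). |black|=5
Step 4: on WHITE (1,2): turn R to S, flip to black, move to (2,2). |black|=6
Step 5: on BLACK (2,2): turn L to E, flip to white, move to (2,3). |black|=5
Step 6: on WHITE (2,3): turn R to S, flip to black, move to (3,3). |black|=6
Step 7: on WHITE (3,3): turn R to W, flip to black, move to (3,2). |black|=7
Step 8: on WHITE (3,2): turn R to N, flip to black, move to (2,2). |black|=8
Step 9: on WHITE (2,2): turn R to E, flip to black, move to (2,3). |black|=9
Step 10: on BLACK (2,3): turn L to N, flip to white, move to (1,3). |black|=8
Step 11: on WHITE (1,3): turn R to E, flip to black, move to (1,4). |black|=9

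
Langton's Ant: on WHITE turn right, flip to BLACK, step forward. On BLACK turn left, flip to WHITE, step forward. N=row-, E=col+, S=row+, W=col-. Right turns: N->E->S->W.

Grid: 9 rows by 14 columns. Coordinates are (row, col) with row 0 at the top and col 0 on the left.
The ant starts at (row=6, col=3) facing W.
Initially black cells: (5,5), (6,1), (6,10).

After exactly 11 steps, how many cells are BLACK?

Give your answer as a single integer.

Step 1: on WHITE (6,3): turn R to N, flip to black, move to (5,3). |black|=4
Step 2: on WHITE (5,3): turn R to E, flip to black, move to (5,4). |black|=5
Step 3: on WHITE (5,4): turn R to S, flip to black, move to (6,4). |black|=6
Step 4: on WHITE (6,4): turn R to W, flip to black, move to (6,3). |black|=7
Step 5: on BLACK (6,3): turn L to S, flip to white, move to (7,3). |black|=6
Step 6: on WHITE (7,3): turn R to W, flip to black, move to (7,2). |black|=7
Step 7: on WHITE (7,2): turn R to N, flip to black, move to (6,2). |black|=8
Step 8: on WHITE (6,2): turn R to E, flip to black, move to (6,3). |black|=9
Step 9: on WHITE (6,3): turn R to S, flip to black, move to (7,3). |black|=10
Step 10: on BLACK (7,3): turn L to E, flip to white, move to (7,4). |black|=9
Step 11: on WHITE (7,4): turn R to S, flip to black, move to (8,4). |black|=10

Answer: 10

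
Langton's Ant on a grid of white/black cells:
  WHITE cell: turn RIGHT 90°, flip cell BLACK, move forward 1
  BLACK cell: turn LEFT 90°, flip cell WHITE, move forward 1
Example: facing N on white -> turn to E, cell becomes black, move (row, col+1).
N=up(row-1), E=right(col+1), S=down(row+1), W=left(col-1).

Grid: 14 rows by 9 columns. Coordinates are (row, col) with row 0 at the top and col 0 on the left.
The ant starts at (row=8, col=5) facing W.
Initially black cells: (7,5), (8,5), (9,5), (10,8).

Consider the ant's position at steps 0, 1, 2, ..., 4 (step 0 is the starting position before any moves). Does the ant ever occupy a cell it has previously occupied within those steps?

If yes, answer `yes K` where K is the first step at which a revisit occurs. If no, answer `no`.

Answer: no

Derivation:
Step 1: on BLACK (8,5): turn L to S, flip to white, move to (9,5). |black|=3 — new cell
Step 2: on BLACK (9,5): turn L to E, flip to white, move to (9,6). |black|=2 — new cell
Step 3: on WHITE (9,6): turn R to S, flip to black, move to (10,6). |black|=3 — new cell
Step 4: on WHITE (10,6): turn R to W, flip to black, move to (10,5). |black|=4 — new cell
No revisit within 4 steps.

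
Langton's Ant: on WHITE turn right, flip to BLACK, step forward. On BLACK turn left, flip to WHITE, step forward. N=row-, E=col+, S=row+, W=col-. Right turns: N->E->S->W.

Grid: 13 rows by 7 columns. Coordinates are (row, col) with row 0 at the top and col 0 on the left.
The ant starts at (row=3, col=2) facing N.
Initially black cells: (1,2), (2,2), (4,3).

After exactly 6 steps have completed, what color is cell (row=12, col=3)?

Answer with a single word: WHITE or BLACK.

Answer: WHITE

Derivation:
Step 1: on WHITE (3,2): turn R to E, flip to black, move to (3,3). |black|=4
Step 2: on WHITE (3,3): turn R to S, flip to black, move to (4,3). |black|=5
Step 3: on BLACK (4,3): turn L to E, flip to white, move to (4,4). |black|=4
Step 4: on WHITE (4,4): turn R to S, flip to black, move to (5,4). |black|=5
Step 5: on WHITE (5,4): turn R to W, flip to black, move to (5,3). |black|=6
Step 6: on WHITE (5,3): turn R to N, flip to black, move to (4,3). |black|=7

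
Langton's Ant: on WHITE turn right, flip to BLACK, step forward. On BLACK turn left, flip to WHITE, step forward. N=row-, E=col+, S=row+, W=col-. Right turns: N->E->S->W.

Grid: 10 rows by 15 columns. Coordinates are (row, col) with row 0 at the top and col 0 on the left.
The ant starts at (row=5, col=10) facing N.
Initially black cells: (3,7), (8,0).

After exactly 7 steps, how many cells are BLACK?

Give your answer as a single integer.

Step 1: on WHITE (5,10): turn R to E, flip to black, move to (5,11). |black|=3
Step 2: on WHITE (5,11): turn R to S, flip to black, move to (6,11). |black|=4
Step 3: on WHITE (6,11): turn R to W, flip to black, move to (6,10). |black|=5
Step 4: on WHITE (6,10): turn R to N, flip to black, move to (5,10). |black|=6
Step 5: on BLACK (5,10): turn L to W, flip to white, move to (5,9). |black|=5
Step 6: on WHITE (5,9): turn R to N, flip to black, move to (4,9). |black|=6
Step 7: on WHITE (4,9): turn R to E, flip to black, move to (4,10). |black|=7

Answer: 7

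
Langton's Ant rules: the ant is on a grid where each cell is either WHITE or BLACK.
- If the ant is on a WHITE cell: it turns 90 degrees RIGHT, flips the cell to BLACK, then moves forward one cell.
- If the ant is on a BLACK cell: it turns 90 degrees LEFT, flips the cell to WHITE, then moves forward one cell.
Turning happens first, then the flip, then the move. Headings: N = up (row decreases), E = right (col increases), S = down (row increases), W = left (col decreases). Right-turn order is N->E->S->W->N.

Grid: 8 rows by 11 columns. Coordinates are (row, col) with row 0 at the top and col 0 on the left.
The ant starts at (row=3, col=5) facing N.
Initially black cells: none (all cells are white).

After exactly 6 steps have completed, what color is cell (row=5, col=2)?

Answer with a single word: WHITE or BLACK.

Step 1: on WHITE (3,5): turn R to E, flip to black, move to (3,6). |black|=1
Step 2: on WHITE (3,6): turn R to S, flip to black, move to (4,6). |black|=2
Step 3: on WHITE (4,6): turn R to W, flip to black, move to (4,5). |black|=3
Step 4: on WHITE (4,5): turn R to N, flip to black, move to (3,5). |black|=4
Step 5: on BLACK (3,5): turn L to W, flip to white, move to (3,4). |black|=3
Step 6: on WHITE (3,4): turn R to N, flip to black, move to (2,4). |black|=4

Answer: WHITE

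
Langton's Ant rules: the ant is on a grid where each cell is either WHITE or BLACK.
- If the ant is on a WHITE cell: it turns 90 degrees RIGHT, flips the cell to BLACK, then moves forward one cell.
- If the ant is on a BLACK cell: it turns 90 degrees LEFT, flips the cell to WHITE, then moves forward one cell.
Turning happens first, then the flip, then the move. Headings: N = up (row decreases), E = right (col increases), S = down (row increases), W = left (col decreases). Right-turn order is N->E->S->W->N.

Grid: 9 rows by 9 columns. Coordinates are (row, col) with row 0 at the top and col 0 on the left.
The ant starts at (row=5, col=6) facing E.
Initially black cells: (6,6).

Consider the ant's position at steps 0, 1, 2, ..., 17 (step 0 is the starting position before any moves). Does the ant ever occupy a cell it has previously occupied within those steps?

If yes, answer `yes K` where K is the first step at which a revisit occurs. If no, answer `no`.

Answer: yes 5

Derivation:
Step 1: on WHITE (5,6): turn R to S, flip to black, move to (6,6). |black|=2 — new cell
Step 2: on BLACK (6,6): turn L to E, flip to white, move to (6,7). |black|=1 — new cell
Step 3: on WHITE (6,7): turn R to S, flip to black, move to (7,7). |black|=2 — new cell
Step 4: on WHITE (7,7): turn R to W, flip to black, move to (7,6). |black|=3 — new cell
Step 5: on WHITE (7,6): turn R to N, flip to black, move to (6,6). |black|=4 — REVISIT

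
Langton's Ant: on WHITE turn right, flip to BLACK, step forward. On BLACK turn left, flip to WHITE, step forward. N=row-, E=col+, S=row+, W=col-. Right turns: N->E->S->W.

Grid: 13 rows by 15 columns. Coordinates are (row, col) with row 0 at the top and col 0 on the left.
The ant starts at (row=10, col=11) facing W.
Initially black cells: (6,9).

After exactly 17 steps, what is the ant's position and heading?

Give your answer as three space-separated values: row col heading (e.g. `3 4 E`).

Answer: 11 11 S

Derivation:
Step 1: on WHITE (10,11): turn R to N, flip to black, move to (9,11). |black|=2
Step 2: on WHITE (9,11): turn R to E, flip to black, move to (9,12). |black|=3
Step 3: on WHITE (9,12): turn R to S, flip to black, move to (10,12). |black|=4
Step 4: on WHITE (10,12): turn R to W, flip to black, move to (10,11). |black|=5
Step 5: on BLACK (10,11): turn L to S, flip to white, move to (11,11). |black|=4
Step 6: on WHITE (11,11): turn R to W, flip to black, move to (11,10). |black|=5
Step 7: on WHITE (11,10): turn R to N, flip to black, move to (10,10). |black|=6
Step 8: on WHITE (10,10): turn R to E, flip to black, move to (10,11). |black|=7
Step 9: on WHITE (10,11): turn R to S, flip to black, move to (11,11). |black|=8
Step 10: on BLACK (11,11): turn L to E, flip to white, move to (11,12). |black|=7
Step 11: on WHITE (11,12): turn R to S, flip to black, move to (12,12). |black|=8
Step 12: on WHITE (12,12): turn R to W, flip to black, move to (12,11). |black|=9
Step 13: on WHITE (12,11): turn R to N, flip to black, move to (11,11). |black|=10
Step 14: on WHITE (11,11): turn R to E, flip to black, move to (11,12). |black|=11
Step 15: on BLACK (11,12): turn L to N, flip to white, move to (10,12). |black|=10
Step 16: on BLACK (10,12): turn L to W, flip to white, move to (10,11). |black|=9
Step 17: on BLACK (10,11): turn L to S, flip to white, move to (11,11). |black|=8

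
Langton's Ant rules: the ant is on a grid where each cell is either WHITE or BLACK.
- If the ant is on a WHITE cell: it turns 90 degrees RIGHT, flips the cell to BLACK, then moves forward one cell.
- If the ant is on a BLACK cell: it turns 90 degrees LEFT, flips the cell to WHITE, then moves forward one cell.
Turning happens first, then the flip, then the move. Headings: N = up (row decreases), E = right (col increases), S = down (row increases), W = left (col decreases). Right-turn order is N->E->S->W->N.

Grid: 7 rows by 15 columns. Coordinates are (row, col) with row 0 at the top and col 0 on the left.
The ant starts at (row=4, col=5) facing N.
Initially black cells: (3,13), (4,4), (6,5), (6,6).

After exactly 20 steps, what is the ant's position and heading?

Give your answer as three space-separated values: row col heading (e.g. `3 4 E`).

Step 1: on WHITE (4,5): turn R to E, flip to black, move to (4,6). |black|=5
Step 2: on WHITE (4,6): turn R to S, flip to black, move to (5,6). |black|=6
Step 3: on WHITE (5,6): turn R to W, flip to black, move to (5,5). |black|=7
Step 4: on WHITE (5,5): turn R to N, flip to black, move to (4,5). |black|=8
Step 5: on BLACK (4,5): turn L to W, flip to white, move to (4,4). |black|=7
Step 6: on BLACK (4,4): turn L to S, flip to white, move to (5,4). |black|=6
Step 7: on WHITE (5,4): turn R to W, flip to black, move to (5,3). |black|=7
Step 8: on WHITE (5,3): turn R to N, flip to black, move to (4,3). |black|=8
Step 9: on WHITE (4,3): turn R to E, flip to black, move to (4,4). |black|=9
Step 10: on WHITE (4,4): turn R to S, flip to black, move to (5,4). |black|=10
Step 11: on BLACK (5,4): turn L to E, flip to white, move to (5,5). |black|=9
Step 12: on BLACK (5,5): turn L to N, flip to white, move to (4,5). |black|=8
Step 13: on WHITE (4,5): turn R to E, flip to black, move to (4,6). |black|=9
Step 14: on BLACK (4,6): turn L to N, flip to white, move to (3,6). |black|=8
Step 15: on WHITE (3,6): turn R to E, flip to black, move to (3,7). |black|=9
Step 16: on WHITE (3,7): turn R to S, flip to black, move to (4,7). |black|=10
Step 17: on WHITE (4,7): turn R to W, flip to black, move to (4,6). |black|=11
Step 18: on WHITE (4,6): turn R to N, flip to black, move to (3,6). |black|=12
Step 19: on BLACK (3,6): turn L to W, flip to white, move to (3,5). |black|=11
Step 20: on WHITE (3,5): turn R to N, flip to black, move to (2,5). |black|=12

Answer: 2 5 N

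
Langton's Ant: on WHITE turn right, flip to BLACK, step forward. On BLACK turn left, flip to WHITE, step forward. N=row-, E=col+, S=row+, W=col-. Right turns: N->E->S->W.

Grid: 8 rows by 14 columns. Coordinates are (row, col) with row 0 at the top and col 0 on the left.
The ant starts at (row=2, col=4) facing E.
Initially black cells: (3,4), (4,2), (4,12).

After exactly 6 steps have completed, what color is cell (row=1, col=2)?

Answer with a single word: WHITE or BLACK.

Step 1: on WHITE (2,4): turn R to S, flip to black, move to (3,4). |black|=4
Step 2: on BLACK (3,4): turn L to E, flip to white, move to (3,5). |black|=3
Step 3: on WHITE (3,5): turn R to S, flip to black, move to (4,5). |black|=4
Step 4: on WHITE (4,5): turn R to W, flip to black, move to (4,4). |black|=5
Step 5: on WHITE (4,4): turn R to N, flip to black, move to (3,4). |black|=6
Step 6: on WHITE (3,4): turn R to E, flip to black, move to (3,5). |black|=7

Answer: WHITE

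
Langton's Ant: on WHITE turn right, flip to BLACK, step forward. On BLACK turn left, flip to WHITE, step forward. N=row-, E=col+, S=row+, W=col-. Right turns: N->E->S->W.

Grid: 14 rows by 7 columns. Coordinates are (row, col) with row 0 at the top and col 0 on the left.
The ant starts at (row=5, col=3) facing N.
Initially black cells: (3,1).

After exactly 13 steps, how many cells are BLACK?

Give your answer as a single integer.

Answer: 10

Derivation:
Step 1: on WHITE (5,3): turn R to E, flip to black, move to (5,4). |black|=2
Step 2: on WHITE (5,4): turn R to S, flip to black, move to (6,4). |black|=3
Step 3: on WHITE (6,4): turn R to W, flip to black, move to (6,3). |black|=4
Step 4: on WHITE (6,3): turn R to N, flip to black, move to (5,3). |black|=5
Step 5: on BLACK (5,3): turn L to W, flip to white, move to (5,2). |black|=4
Step 6: on WHITE (5,2): turn R to N, flip to black, move to (4,2). |black|=5
Step 7: on WHITE (4,2): turn R to E, flip to black, move to (4,3). |black|=6
Step 8: on WHITE (4,3): turn R to S, flip to black, move to (5,3). |black|=7
Step 9: on WHITE (5,3): turn R to W, flip to black, move to (5,2). |black|=8
Step 10: on BLACK (5,2): turn L to S, flip to white, move to (6,2). |black|=7
Step 11: on WHITE (6,2): turn R to W, flip to black, move to (6,1). |black|=8
Step 12: on WHITE (6,1): turn R to N, flip to black, move to (5,1). |black|=9
Step 13: on WHITE (5,1): turn R to E, flip to black, move to (5,2). |black|=10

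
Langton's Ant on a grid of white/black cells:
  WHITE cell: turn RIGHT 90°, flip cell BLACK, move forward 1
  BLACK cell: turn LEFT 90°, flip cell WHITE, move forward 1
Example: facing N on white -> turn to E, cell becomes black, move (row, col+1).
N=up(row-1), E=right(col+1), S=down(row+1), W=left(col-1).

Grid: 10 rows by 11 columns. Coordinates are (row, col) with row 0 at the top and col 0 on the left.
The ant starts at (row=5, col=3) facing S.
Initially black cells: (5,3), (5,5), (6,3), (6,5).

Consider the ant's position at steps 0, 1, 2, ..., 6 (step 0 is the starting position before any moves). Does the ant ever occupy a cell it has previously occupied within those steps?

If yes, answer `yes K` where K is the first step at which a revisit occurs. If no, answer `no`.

Step 1: on BLACK (5,3): turn L to E, flip to white, move to (5,4). |black|=3 — new cell
Step 2: on WHITE (5,4): turn R to S, flip to black, move to (6,4). |black|=4 — new cell
Step 3: on WHITE (6,4): turn R to W, flip to black, move to (6,3). |black|=5 — new cell
Step 4: on BLACK (6,3): turn L to S, flip to white, move to (7,3). |black|=4 — new cell
Step 5: on WHITE (7,3): turn R to W, flip to black, move to (7,2). |black|=5 — new cell
Step 6: on WHITE (7,2): turn R to N, flip to black, move to (6,2). |black|=6 — new cell
No revisit within 6 steps.

Answer: no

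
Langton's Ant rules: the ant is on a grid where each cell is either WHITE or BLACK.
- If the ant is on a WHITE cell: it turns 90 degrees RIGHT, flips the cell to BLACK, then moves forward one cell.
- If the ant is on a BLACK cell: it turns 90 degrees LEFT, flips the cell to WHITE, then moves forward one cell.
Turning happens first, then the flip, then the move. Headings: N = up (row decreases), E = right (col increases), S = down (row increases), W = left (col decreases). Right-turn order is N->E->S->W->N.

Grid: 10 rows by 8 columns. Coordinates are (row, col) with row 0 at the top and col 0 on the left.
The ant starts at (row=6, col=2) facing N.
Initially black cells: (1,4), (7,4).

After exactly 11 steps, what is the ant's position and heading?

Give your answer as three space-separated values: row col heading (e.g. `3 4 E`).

Answer: 7 0 W

Derivation:
Step 1: on WHITE (6,2): turn R to E, flip to black, move to (6,3). |black|=3
Step 2: on WHITE (6,3): turn R to S, flip to black, move to (7,3). |black|=4
Step 3: on WHITE (7,3): turn R to W, flip to black, move to (7,2). |black|=5
Step 4: on WHITE (7,2): turn R to N, flip to black, move to (6,2). |black|=6
Step 5: on BLACK (6,2): turn L to W, flip to white, move to (6,1). |black|=5
Step 6: on WHITE (6,1): turn R to N, flip to black, move to (5,1). |black|=6
Step 7: on WHITE (5,1): turn R to E, flip to black, move to (5,2). |black|=7
Step 8: on WHITE (5,2): turn R to S, flip to black, move to (6,2). |black|=8
Step 9: on WHITE (6,2): turn R to W, flip to black, move to (6,1). |black|=9
Step 10: on BLACK (6,1): turn L to S, flip to white, move to (7,1). |black|=8
Step 11: on WHITE (7,1): turn R to W, flip to black, move to (7,0). |black|=9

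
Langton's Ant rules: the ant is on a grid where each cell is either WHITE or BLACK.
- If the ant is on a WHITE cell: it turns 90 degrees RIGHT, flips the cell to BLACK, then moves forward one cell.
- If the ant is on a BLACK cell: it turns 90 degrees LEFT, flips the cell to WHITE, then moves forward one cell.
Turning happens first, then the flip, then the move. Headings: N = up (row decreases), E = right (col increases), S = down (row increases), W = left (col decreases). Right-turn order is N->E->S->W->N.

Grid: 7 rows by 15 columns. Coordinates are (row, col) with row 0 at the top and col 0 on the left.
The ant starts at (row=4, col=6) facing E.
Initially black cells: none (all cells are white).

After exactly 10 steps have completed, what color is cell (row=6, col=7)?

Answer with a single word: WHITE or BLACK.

Answer: WHITE

Derivation:
Step 1: on WHITE (4,6): turn R to S, flip to black, move to (5,6). |black|=1
Step 2: on WHITE (5,6): turn R to W, flip to black, move to (5,5). |black|=2
Step 3: on WHITE (5,5): turn R to N, flip to black, move to (4,5). |black|=3
Step 4: on WHITE (4,5): turn R to E, flip to black, move to (4,6). |black|=4
Step 5: on BLACK (4,6): turn L to N, flip to white, move to (3,6). |black|=3
Step 6: on WHITE (3,6): turn R to E, flip to black, move to (3,7). |black|=4
Step 7: on WHITE (3,7): turn R to S, flip to black, move to (4,7). |black|=5
Step 8: on WHITE (4,7): turn R to W, flip to black, move to (4,6). |black|=6
Step 9: on WHITE (4,6): turn R to N, flip to black, move to (3,6). |black|=7
Step 10: on BLACK (3,6): turn L to W, flip to white, move to (3,5). |black|=6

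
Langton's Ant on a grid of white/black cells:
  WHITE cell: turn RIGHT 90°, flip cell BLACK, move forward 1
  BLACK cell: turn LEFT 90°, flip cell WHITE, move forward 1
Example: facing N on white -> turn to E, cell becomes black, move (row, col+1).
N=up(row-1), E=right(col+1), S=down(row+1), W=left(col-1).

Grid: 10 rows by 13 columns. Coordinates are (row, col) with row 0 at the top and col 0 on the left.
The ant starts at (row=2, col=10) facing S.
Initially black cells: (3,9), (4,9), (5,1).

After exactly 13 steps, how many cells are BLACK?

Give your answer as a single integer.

Step 1: on WHITE (2,10): turn R to W, flip to black, move to (2,9). |black|=4
Step 2: on WHITE (2,9): turn R to N, flip to black, move to (1,9). |black|=5
Step 3: on WHITE (1,9): turn R to E, flip to black, move to (1,10). |black|=6
Step 4: on WHITE (1,10): turn R to S, flip to black, move to (2,10). |black|=7
Step 5: on BLACK (2,10): turn L to E, flip to white, move to (2,11). |black|=6
Step 6: on WHITE (2,11): turn R to S, flip to black, move to (3,11). |black|=7
Step 7: on WHITE (3,11): turn R to W, flip to black, move to (3,10). |black|=8
Step 8: on WHITE (3,10): turn R to N, flip to black, move to (2,10). |black|=9
Step 9: on WHITE (2,10): turn R to E, flip to black, move to (2,11). |black|=10
Step 10: on BLACK (2,11): turn L to N, flip to white, move to (1,11). |black|=9
Step 11: on WHITE (1,11): turn R to E, flip to black, move to (1,12). |black|=10
Step 12: on WHITE (1,12): turn R to S, flip to black, move to (2,12). |black|=11
Step 13: on WHITE (2,12): turn R to W, flip to black, move to (2,11). |black|=12

Answer: 12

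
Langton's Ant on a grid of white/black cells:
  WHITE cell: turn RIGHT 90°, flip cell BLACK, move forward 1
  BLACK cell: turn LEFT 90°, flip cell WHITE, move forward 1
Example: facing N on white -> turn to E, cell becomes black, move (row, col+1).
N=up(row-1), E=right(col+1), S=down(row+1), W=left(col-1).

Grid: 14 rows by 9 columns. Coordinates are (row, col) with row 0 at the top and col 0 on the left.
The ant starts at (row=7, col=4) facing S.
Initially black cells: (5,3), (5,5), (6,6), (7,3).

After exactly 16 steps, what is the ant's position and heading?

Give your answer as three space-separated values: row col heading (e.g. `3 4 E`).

Step 1: on WHITE (7,4): turn R to W, flip to black, move to (7,3). |black|=5
Step 2: on BLACK (7,3): turn L to S, flip to white, move to (8,3). |black|=4
Step 3: on WHITE (8,3): turn R to W, flip to black, move to (8,2). |black|=5
Step 4: on WHITE (8,2): turn R to N, flip to black, move to (7,2). |black|=6
Step 5: on WHITE (7,2): turn R to E, flip to black, move to (7,3). |black|=7
Step 6: on WHITE (7,3): turn R to S, flip to black, move to (8,3). |black|=8
Step 7: on BLACK (8,3): turn L to E, flip to white, move to (8,4). |black|=7
Step 8: on WHITE (8,4): turn R to S, flip to black, move to (9,4). |black|=8
Step 9: on WHITE (9,4): turn R to W, flip to black, move to (9,3). |black|=9
Step 10: on WHITE (9,3): turn R to N, flip to black, move to (8,3). |black|=10
Step 11: on WHITE (8,3): turn R to E, flip to black, move to (8,4). |black|=11
Step 12: on BLACK (8,4): turn L to N, flip to white, move to (7,4). |black|=10
Step 13: on BLACK (7,4): turn L to W, flip to white, move to (7,3). |black|=9
Step 14: on BLACK (7,3): turn L to S, flip to white, move to (8,3). |black|=8
Step 15: on BLACK (8,3): turn L to E, flip to white, move to (8,4). |black|=7
Step 16: on WHITE (8,4): turn R to S, flip to black, move to (9,4). |black|=8

Answer: 9 4 S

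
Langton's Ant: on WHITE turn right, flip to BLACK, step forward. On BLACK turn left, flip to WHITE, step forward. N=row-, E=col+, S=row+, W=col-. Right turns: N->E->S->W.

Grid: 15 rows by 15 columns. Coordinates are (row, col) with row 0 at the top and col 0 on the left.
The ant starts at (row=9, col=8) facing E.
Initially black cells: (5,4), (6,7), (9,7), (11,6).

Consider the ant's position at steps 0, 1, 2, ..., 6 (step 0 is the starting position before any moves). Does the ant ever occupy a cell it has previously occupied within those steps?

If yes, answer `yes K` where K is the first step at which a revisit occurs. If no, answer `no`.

Answer: no

Derivation:
Step 1: on WHITE (9,8): turn R to S, flip to black, move to (10,8). |black|=5 — new cell
Step 2: on WHITE (10,8): turn R to W, flip to black, move to (10,7). |black|=6 — new cell
Step 3: on WHITE (10,7): turn R to N, flip to black, move to (9,7). |black|=7 — new cell
Step 4: on BLACK (9,7): turn L to W, flip to white, move to (9,6). |black|=6 — new cell
Step 5: on WHITE (9,6): turn R to N, flip to black, move to (8,6). |black|=7 — new cell
Step 6: on WHITE (8,6): turn R to E, flip to black, move to (8,7). |black|=8 — new cell
No revisit within 6 steps.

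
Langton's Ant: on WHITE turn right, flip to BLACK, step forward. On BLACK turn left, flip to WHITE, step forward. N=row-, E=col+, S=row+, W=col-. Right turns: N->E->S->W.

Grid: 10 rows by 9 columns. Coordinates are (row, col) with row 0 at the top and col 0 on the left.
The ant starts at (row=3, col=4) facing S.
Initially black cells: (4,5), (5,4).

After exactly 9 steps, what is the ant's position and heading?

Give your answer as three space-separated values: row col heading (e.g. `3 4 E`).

Step 1: on WHITE (3,4): turn R to W, flip to black, move to (3,3). |black|=3
Step 2: on WHITE (3,3): turn R to N, flip to black, move to (2,3). |black|=4
Step 3: on WHITE (2,3): turn R to E, flip to black, move to (2,4). |black|=5
Step 4: on WHITE (2,4): turn R to S, flip to black, move to (3,4). |black|=6
Step 5: on BLACK (3,4): turn L to E, flip to white, move to (3,5). |black|=5
Step 6: on WHITE (3,5): turn R to S, flip to black, move to (4,5). |black|=6
Step 7: on BLACK (4,5): turn L to E, flip to white, move to (4,6). |black|=5
Step 8: on WHITE (4,6): turn R to S, flip to black, move to (5,6). |black|=6
Step 9: on WHITE (5,6): turn R to W, flip to black, move to (5,5). |black|=7

Answer: 5 5 W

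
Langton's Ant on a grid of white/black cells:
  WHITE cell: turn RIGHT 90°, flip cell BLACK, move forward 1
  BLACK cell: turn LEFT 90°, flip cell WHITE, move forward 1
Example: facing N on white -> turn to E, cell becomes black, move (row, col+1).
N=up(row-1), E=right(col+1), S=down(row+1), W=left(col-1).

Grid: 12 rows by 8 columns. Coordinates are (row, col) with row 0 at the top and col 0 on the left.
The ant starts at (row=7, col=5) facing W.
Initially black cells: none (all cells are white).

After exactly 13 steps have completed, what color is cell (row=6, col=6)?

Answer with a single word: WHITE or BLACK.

Step 1: on WHITE (7,5): turn R to N, flip to black, move to (6,5). |black|=1
Step 2: on WHITE (6,5): turn R to E, flip to black, move to (6,6). |black|=2
Step 3: on WHITE (6,6): turn R to S, flip to black, move to (7,6). |black|=3
Step 4: on WHITE (7,6): turn R to W, flip to black, move to (7,5). |black|=4
Step 5: on BLACK (7,5): turn L to S, flip to white, move to (8,5). |black|=3
Step 6: on WHITE (8,5): turn R to W, flip to black, move to (8,4). |black|=4
Step 7: on WHITE (8,4): turn R to N, flip to black, move to (7,4). |black|=5
Step 8: on WHITE (7,4): turn R to E, flip to black, move to (7,5). |black|=6
Step 9: on WHITE (7,5): turn R to S, flip to black, move to (8,5). |black|=7
Step 10: on BLACK (8,5): turn L to E, flip to white, move to (8,6). |black|=6
Step 11: on WHITE (8,6): turn R to S, flip to black, move to (9,6). |black|=7
Step 12: on WHITE (9,6): turn R to W, flip to black, move to (9,5). |black|=8
Step 13: on WHITE (9,5): turn R to N, flip to black, move to (8,5). |black|=9

Answer: BLACK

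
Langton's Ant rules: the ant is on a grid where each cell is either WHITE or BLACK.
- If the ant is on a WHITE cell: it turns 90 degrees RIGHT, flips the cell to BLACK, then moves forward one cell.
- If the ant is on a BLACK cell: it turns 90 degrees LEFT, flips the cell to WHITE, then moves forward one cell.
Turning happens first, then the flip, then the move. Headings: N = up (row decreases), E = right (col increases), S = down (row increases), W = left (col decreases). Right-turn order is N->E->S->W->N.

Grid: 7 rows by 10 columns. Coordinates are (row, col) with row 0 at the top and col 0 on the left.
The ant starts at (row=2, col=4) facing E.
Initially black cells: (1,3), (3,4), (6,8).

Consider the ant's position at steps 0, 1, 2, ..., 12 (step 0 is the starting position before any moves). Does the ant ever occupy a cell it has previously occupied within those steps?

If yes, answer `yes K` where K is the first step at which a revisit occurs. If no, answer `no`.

Answer: yes 5

Derivation:
Step 1: on WHITE (2,4): turn R to S, flip to black, move to (3,4). |black|=4 — new cell
Step 2: on BLACK (3,4): turn L to E, flip to white, move to (3,5). |black|=3 — new cell
Step 3: on WHITE (3,5): turn R to S, flip to black, move to (4,5). |black|=4 — new cell
Step 4: on WHITE (4,5): turn R to W, flip to black, move to (4,4). |black|=5 — new cell
Step 5: on WHITE (4,4): turn R to N, flip to black, move to (3,4). |black|=6 — REVISIT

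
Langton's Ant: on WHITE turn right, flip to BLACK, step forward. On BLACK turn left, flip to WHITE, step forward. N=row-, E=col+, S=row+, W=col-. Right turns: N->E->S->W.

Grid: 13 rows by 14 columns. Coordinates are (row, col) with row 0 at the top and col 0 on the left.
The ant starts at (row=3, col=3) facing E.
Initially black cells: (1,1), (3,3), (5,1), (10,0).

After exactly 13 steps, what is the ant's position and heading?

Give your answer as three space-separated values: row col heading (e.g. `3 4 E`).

Answer: 2 1 N

Derivation:
Step 1: on BLACK (3,3): turn L to N, flip to white, move to (2,3). |black|=3
Step 2: on WHITE (2,3): turn R to E, flip to black, move to (2,4). |black|=4
Step 3: on WHITE (2,4): turn R to S, flip to black, move to (3,4). |black|=5
Step 4: on WHITE (3,4): turn R to W, flip to black, move to (3,3). |black|=6
Step 5: on WHITE (3,3): turn R to N, flip to black, move to (2,3). |black|=7
Step 6: on BLACK (2,3): turn L to W, flip to white, move to (2,2). |black|=6
Step 7: on WHITE (2,2): turn R to N, flip to black, move to (1,2). |black|=7
Step 8: on WHITE (1,2): turn R to E, flip to black, move to (1,3). |black|=8
Step 9: on WHITE (1,3): turn R to S, flip to black, move to (2,3). |black|=9
Step 10: on WHITE (2,3): turn R to W, flip to black, move to (2,2). |black|=10
Step 11: on BLACK (2,2): turn L to S, flip to white, move to (3,2). |black|=9
Step 12: on WHITE (3,2): turn R to W, flip to black, move to (3,1). |black|=10
Step 13: on WHITE (3,1): turn R to N, flip to black, move to (2,1). |black|=11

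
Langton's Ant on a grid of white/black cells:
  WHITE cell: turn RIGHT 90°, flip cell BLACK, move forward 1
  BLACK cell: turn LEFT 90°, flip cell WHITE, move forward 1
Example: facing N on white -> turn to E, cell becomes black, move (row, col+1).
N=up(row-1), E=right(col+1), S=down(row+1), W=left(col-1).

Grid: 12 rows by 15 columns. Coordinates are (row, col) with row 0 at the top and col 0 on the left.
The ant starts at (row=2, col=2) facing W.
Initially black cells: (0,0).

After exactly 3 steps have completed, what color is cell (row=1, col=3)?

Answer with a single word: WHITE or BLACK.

Step 1: on WHITE (2,2): turn R to N, flip to black, move to (1,2). |black|=2
Step 2: on WHITE (1,2): turn R to E, flip to black, move to (1,3). |black|=3
Step 3: on WHITE (1,3): turn R to S, flip to black, move to (2,3). |black|=4

Answer: BLACK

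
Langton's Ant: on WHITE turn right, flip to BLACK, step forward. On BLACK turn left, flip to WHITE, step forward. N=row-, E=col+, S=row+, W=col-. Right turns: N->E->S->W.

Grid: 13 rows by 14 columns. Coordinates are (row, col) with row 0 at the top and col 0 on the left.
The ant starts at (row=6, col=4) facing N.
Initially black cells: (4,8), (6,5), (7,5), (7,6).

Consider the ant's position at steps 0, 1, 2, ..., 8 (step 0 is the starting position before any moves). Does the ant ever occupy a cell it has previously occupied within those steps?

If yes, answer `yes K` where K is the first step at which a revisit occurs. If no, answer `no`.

Step 1: on WHITE (6,4): turn R to E, flip to black, move to (6,5). |black|=5 — new cell
Step 2: on BLACK (6,5): turn L to N, flip to white, move to (5,5). |black|=4 — new cell
Step 3: on WHITE (5,5): turn R to E, flip to black, move to (5,6). |black|=5 — new cell
Step 4: on WHITE (5,6): turn R to S, flip to black, move to (6,6). |black|=6 — new cell
Step 5: on WHITE (6,6): turn R to W, flip to black, move to (6,5). |black|=7 — REVISIT

Answer: yes 5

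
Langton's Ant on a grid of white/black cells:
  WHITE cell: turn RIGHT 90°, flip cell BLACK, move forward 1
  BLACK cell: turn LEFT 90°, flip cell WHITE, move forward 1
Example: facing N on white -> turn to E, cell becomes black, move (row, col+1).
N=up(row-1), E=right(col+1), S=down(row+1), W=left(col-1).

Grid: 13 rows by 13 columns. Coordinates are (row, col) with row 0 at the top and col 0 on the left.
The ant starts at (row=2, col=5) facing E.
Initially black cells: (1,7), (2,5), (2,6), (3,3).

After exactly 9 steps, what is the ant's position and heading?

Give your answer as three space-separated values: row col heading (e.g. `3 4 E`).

Step 1: on BLACK (2,5): turn L to N, flip to white, move to (1,5). |black|=3
Step 2: on WHITE (1,5): turn R to E, flip to black, move to (1,6). |black|=4
Step 3: on WHITE (1,6): turn R to S, flip to black, move to (2,6). |black|=5
Step 4: on BLACK (2,6): turn L to E, flip to white, move to (2,7). |black|=4
Step 5: on WHITE (2,7): turn R to S, flip to black, move to (3,7). |black|=5
Step 6: on WHITE (3,7): turn R to W, flip to black, move to (3,6). |black|=6
Step 7: on WHITE (3,6): turn R to N, flip to black, move to (2,6). |black|=7
Step 8: on WHITE (2,6): turn R to E, flip to black, move to (2,7). |black|=8
Step 9: on BLACK (2,7): turn L to N, flip to white, move to (1,7). |black|=7

Answer: 1 7 N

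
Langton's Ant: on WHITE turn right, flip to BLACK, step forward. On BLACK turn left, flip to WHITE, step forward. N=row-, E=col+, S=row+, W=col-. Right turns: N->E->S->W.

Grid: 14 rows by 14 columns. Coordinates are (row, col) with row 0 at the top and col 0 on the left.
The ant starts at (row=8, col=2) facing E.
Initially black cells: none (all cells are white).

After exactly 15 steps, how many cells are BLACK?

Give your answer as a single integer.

Answer: 9

Derivation:
Step 1: on WHITE (8,2): turn R to S, flip to black, move to (9,2). |black|=1
Step 2: on WHITE (9,2): turn R to W, flip to black, move to (9,1). |black|=2
Step 3: on WHITE (9,1): turn R to N, flip to black, move to (8,1). |black|=3
Step 4: on WHITE (8,1): turn R to E, flip to black, move to (8,2). |black|=4
Step 5: on BLACK (8,2): turn L to N, flip to white, move to (7,2). |black|=3
Step 6: on WHITE (7,2): turn R to E, flip to black, move to (7,3). |black|=4
Step 7: on WHITE (7,3): turn R to S, flip to black, move to (8,3). |black|=5
Step 8: on WHITE (8,3): turn R to W, flip to black, move to (8,2). |black|=6
Step 9: on WHITE (8,2): turn R to N, flip to black, move to (7,2). |black|=7
Step 10: on BLACK (7,2): turn L to W, flip to white, move to (7,1). |black|=6
Step 11: on WHITE (7,1): turn R to N, flip to black, move to (6,1). |black|=7
Step 12: on WHITE (6,1): turn R to E, flip to black, move to (6,2). |black|=8
Step 13: on WHITE (6,2): turn R to S, flip to black, move to (7,2). |black|=9
Step 14: on WHITE (7,2): turn R to W, flip to black, move to (7,1). |black|=10
Step 15: on BLACK (7,1): turn L to S, flip to white, move to (8,1). |black|=9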